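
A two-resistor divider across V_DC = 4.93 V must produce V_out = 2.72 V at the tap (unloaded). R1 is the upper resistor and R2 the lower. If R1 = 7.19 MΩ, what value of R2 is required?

R2 ≈ 8.85 MΩ

Required fraction k = V_out/V_DC = 0.5517.
R2 = R1 · 0.5517/(1 − 0.5517) = 8.849 MΩ.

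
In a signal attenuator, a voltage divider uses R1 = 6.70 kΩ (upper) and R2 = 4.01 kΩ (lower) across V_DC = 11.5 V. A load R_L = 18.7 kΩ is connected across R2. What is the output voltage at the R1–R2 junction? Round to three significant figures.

V_out ≈ 3.80 V

The load sits in parallel with R2, giving an effective lower resistance R2' = R2·R_L/(R2+R_L) = 3.302 kΩ.
Voltage divider with the loaded lower leg: V_out = 11.5 × 3.302/(6.70 + 3.302) = 11.5 × 0.3301 = 3.796 V.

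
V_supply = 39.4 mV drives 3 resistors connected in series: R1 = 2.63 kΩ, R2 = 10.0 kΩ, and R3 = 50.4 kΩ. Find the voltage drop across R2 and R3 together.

ΣR = 2.63 + 10.0 + 50.4 = 63.03 kΩ.
R_{R2..R3} = 10.0 + 50.4 = 60.40 kΩ.
V = V_supply · R/ΣR = 39.4 × 0.9583 = 37.76 mV.

V ≈ 37.8 mV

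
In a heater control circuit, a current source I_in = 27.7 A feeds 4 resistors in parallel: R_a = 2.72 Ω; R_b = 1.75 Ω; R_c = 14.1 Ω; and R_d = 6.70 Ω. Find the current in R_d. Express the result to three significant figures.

Conductances: ΣG = 1/2.72 + 1/1.75 + 1/14.1 + 1/6.70 = 1.159 (1/Ω).
By the current-divider rule, I = I_in · G_k/ΣG = 27.7 × 0.1288 = 3.566 A.

I ≈ 3.57 A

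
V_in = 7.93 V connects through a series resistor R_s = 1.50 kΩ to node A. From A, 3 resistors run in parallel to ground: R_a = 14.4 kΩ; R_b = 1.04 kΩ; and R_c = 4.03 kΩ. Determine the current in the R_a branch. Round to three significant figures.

Equivalent of the parallel group: R_p = 0.7818 kΩ.
V_A by voltage divider: V_A = 7.93 × 0.7818/(1.50 + 0.7818) = 2.717 V.
Branch current I = V_A/R_a = 2.717/14.4 = 0.1887 mA.
(Check via current divider: I_total = 3.475 mA; share G_k/ΣG = 0.05429 → same result.)

I ≈ 0.189 mA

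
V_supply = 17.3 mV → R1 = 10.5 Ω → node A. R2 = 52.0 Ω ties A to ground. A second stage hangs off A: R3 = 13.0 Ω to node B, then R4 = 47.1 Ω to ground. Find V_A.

The second stage (R3 + R4 = 60.10 Ω) loads node A in parallel with R2.
Effective lower resistance at A: R2 ‖ 60.10 = 27.88 Ω.
First divider: V_A = V_supply · 27.88/(10.5 + 27.88) = 12.57 mV.

V_A ≈ 12.6 mV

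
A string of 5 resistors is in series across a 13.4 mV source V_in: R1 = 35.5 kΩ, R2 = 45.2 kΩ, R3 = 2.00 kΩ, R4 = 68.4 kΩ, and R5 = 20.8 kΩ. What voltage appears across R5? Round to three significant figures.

V ≈ 1.62 mV

Series total: ΣR = 35.5 + 45.2 + 2.00 + 68.4 + 20.8 = 171.9 kΩ.
By the voltage-divider rule, V = 13.4 × 20.80/171.9 = 1.621 mV.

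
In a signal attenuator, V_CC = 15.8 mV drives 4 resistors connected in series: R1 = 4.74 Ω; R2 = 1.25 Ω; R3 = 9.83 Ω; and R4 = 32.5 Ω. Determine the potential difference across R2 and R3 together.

Total series resistance ΣR = 4.74 + 1.25 + 9.83 + 32.5 = 48.32 Ω.
R_{R2..R3} = 1.25 + 9.83 = 11.08 Ω.
V = V_CC · R/ΣR = 15.8 × 0.2293 = 3.623 mV.

V ≈ 3.62 mV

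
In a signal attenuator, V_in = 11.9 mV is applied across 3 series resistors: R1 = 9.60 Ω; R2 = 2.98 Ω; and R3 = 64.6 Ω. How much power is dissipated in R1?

Series current I = V_in/ΣR = 11.9/77.18 = 0.1542 mA.
V(R1) = I·R = 1.480 mV; P = V·I = 1.480 × 0.1542 = 0.2282 µW.

P ≈ 0.228 µW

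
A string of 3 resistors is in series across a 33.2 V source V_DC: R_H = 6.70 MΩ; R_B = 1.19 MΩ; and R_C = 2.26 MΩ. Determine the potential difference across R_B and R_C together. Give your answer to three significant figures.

ΣR = 6.70 + 1.19 + 2.26 = 10.15 MΩ.
R_{R_B..R_C} = 1.19 + 2.26 = 3.450 MΩ.
V = V_DC · R/ΣR = 33.2 × 0.3399 = 11.28 V.

V ≈ 11.3 V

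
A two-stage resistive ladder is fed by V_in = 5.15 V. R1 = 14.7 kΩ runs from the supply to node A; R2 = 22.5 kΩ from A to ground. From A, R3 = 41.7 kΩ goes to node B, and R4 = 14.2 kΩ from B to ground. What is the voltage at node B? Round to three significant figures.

The second stage (R3 + R4 = 55.90 kΩ) loads node A in parallel with R2.
R2 ‖ (R3+R4) = 16.04 kΩ.
V_A = 5.15 × 16.04/(14.7 + 16.04) = 2.687 V.
V_B = V_A × 0.2540 = 0.6827 V.

V_B ≈ 0.683 V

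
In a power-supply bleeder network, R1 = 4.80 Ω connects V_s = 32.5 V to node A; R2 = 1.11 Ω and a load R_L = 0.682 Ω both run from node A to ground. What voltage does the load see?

V_out ≈ 2.63 V

R2 ‖ R_L = (1.11 × 0.682)/(1.11 + 0.682) = 0.4224 Ω.
Voltage divider with the loaded lower leg: V_out = 32.5 × 0.4224/(4.80 + 0.4224) = 32.5 × 0.08089 = 2.629 V.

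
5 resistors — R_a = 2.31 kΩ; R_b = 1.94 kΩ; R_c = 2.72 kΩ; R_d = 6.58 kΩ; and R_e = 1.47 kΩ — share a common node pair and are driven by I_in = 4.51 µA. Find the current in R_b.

I ≈ 1.08 µA

ΣG = 1/2.31 + 1/1.94 + 1/2.72 + 1/6.58 + 1/1.47 = 2.148.
R_b takes the fraction G_k/ΣG = 0.5155/2.148 = 0.2399, so I = 4.51 × 0.2399 = 1.082 µA.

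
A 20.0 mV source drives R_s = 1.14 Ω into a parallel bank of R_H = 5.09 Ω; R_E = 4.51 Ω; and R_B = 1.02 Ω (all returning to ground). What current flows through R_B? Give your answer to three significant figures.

I ≈ 7.56 mA

Equivalent of the parallel group: R_p = 0.7150 Ω.
V_A by voltage divider: V_A = 20.0 × 0.7150/(1.14 + 0.7150) = 7.709 mV.
I(R_B) = V_A / R_B = 7.709/1.02 = 7.558 mA.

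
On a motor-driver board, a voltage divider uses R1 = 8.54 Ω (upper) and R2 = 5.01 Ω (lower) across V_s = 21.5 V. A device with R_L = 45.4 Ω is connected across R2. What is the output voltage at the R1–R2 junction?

V_out ≈ 7.43 V

The load sits in parallel with R2, giving an effective lower resistance R2' = R2·R_L/(R2+R_L) = 4.512 Ω.
Voltage divider with the loaded lower leg: V_out = 21.5 × 4.512/(8.54 + 4.512) = 21.5 × 0.3457 = 7.433 V.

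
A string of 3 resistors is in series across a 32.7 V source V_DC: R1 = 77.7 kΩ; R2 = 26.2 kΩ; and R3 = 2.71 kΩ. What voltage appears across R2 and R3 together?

Series total: ΣR = 77.7 + 26.2 + 2.71 = 106.6 kΩ.
R_{R2..R3} = 26.2 + 2.71 = 28.91 kΩ.
Voltage divider: V = V_DC · (28.91 / 106.6) = 32.7 × 0.2712 = 8.867 V.

V ≈ 8.87 V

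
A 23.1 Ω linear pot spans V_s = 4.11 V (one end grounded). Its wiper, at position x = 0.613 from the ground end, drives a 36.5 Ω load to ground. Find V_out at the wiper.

Lower segment x·R_p = 14.16 Ω; upper segment (1−x)·R_p = 8.940 Ω.
Lower segment in parallel with the load: 14.16 ‖ 36.5 = 10.20 Ω.
Loaded-divider output: V_out = 4.11 × 0.5330 = 2.191 V.

V_out ≈ 2.19 V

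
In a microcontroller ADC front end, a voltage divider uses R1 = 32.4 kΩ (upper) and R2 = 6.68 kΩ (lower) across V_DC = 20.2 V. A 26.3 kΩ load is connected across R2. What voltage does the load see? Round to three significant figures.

First combine the lower leg with the load: R2 ‖ R_L = 5.327 kΩ.
Then V_out = V_DC · R2'/(R1 + R2') = 20.2 × 5.327/37.73 = 2.852 V.
(Unloaded it would be 3.45 V; the load pulls it down.)

V_out ≈ 2.85 V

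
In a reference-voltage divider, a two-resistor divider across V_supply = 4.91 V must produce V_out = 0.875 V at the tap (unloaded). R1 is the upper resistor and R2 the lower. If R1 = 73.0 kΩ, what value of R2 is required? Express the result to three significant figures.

Required fraction k = V_out/V_supply = 0.1782.
So R2 = R1 · V_out/(V_supply − V_out) = 73.0 × 0.875/(4.91 − 0.875) = 73.0 × 0.2169 = 15.83 kΩ.

R2 ≈ 15.8 kΩ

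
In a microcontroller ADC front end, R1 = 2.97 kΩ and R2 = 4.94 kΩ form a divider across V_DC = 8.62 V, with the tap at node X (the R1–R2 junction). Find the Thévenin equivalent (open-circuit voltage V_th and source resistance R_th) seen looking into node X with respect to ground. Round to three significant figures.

V_th ≈ 5.38 V, R_th ≈ 1.85 kΩ

With X open, the divider is unloaded: V_th = 8.62 × 4.94/7.910 = 5.383 V.
With V_DC suppressed (replaced by a short), R_th = R1 ‖ R2 = (2.970 × 4.94)/(2.970 + 4.94) = 1.855 kΩ.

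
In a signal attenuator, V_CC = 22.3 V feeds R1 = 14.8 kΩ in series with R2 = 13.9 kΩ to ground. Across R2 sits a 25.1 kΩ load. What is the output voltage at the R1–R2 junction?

V_out ≈ 8.40 V

The load sits in parallel with R2, giving an effective lower resistance R2' = R2·R_L/(R2+R_L) = 8.946 kΩ.
Then V_out = V_CC · R2'/(R1 + R2') = 22.3 × 8.946/23.75 = 8.401 V.
(Unloaded it would be 10.8 V; the load pulls it down.)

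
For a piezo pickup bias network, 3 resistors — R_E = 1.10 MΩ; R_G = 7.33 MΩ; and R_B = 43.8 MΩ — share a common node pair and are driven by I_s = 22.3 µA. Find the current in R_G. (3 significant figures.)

Total conductance ΣG = 1/1.10 + 1/7.33 + 1/43.8 = 1.068 (units of 1/MΩ).
Current divider: I(R_G) = I_s · G_k/ΣG = 22.3 × (0.1364/1.068) = 22.3 × 0.1277 = 2.848 µA.

I ≈ 2.85 µA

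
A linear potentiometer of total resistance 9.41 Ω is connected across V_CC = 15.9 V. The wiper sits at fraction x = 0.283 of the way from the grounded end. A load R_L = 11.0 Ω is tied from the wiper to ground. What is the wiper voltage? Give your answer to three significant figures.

V_out ≈ 3.83 V

The pot divides into 6.747 Ω above the wiper and 2.663 Ω below.
R_L loads the lower segment: effective lower R = 2.144 Ω.
V_out = 15.9 × 2.144/(6.747 + 2.144) = 3.834 V.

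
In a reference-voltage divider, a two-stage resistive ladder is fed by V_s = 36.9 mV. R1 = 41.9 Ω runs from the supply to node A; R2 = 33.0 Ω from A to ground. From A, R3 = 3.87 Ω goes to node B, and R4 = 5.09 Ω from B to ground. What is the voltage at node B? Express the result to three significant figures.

Looking into the second stage from A: R3 + R4 = 8.960 Ω appears in parallel with R2.
R2 ‖ (R3+R4) = 7.047 Ω.
So V_A = 36.9 × 0.1440 = 5.312 mV.
Then the unloaded second divider: V_B = V_A × R4/(R3+R4) = 5.312 × 0.5681 = 3.018 mV.

V_B ≈ 3.02 mV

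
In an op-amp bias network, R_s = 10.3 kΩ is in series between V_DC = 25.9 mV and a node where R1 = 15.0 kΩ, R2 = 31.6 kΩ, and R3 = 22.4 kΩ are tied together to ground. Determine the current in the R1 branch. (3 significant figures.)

Combine the parallel branches: R_p = (1/15.0 + 1/31.6 + 1/22.4)⁻¹ = 6.995 kΩ.
Node voltage V_A = V_DC · R_p/(R_s + R_p) = 25.9 × 0.4045 = 10.48 mV.
Branch current I = V_A/R1 = 10.48/15.0 = 0.6984 µA.

I ≈ 0.698 µA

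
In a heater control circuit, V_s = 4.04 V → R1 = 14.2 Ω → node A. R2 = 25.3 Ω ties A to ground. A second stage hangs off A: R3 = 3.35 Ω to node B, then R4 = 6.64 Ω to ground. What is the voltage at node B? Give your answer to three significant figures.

Looking into the second stage from A: R3 + R4 = 9.990 Ω appears in parallel with R2.
Effective lower resistance at A: R2 ‖ 9.990 = 7.162 Ω.
V_A = 4.04 × 7.162/(14.2 + 7.162) = 1.354 V.
V_B = V_A × 0.6647 = 0.9003 V.

V_B ≈ 0.900 V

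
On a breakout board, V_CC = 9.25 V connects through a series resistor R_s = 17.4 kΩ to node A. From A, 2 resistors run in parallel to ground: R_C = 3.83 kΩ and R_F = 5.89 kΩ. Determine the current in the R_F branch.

I ≈ 0.185 mA

Parallel bank: R_p = 1/(1/3.83 + 1/5.89) = 2.321 kΩ.
V_A = 9.25 × 2.321/19.72 = 1.089 V.
I(R_F) = V_A / R_F = 1.089/5.89 = 0.1848 mA.
(Check via current divider: I_total = 0.4690 mA; share G_k/ΣG = 0.3940 → same result.)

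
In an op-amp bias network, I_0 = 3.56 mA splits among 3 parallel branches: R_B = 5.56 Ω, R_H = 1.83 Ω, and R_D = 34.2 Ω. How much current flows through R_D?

Conductances: ΣG = 1/5.56 + 1/1.83 + 1/34.2 = 0.7555 (1/Ω).
R_D takes the fraction G_k/ΣG = 0.02924/0.7555 = 0.03870, so I = 3.56 × 0.03870 = 0.1378 mA.

I ≈ 0.138 mA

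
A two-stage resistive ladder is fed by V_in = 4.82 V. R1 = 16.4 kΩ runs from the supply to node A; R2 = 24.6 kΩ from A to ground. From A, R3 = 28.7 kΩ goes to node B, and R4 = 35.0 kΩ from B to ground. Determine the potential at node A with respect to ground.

V_A ≈ 2.51 V

The second stage (R3 + R4 = 63.70 kΩ) loads node A in parallel with R2.
Effective lower resistance at A: R2 ‖ 63.70 = 17.75 kΩ.
First divider: V_A = V_in · 17.75/(16.4 + 17.75) = 2.505 V.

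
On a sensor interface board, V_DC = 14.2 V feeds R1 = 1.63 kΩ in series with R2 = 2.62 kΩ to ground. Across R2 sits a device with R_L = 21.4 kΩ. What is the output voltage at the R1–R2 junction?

First combine the lower leg with the load: R2 ‖ R_L = 2.334 kΩ.
Now apply the divider: V_out = 14.2 × 0.5888 = 8.361 V.
(Unloaded it would be 8.75 V; the load pulls it down.)

V_out ≈ 8.36 V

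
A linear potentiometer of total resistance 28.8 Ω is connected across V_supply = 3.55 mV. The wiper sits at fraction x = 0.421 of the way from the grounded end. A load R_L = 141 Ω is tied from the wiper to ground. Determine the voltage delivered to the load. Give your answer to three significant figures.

V_out ≈ 1.42 mV

Split the track: R_lower = x·R_p = 12.12 Ω, R_upper = (1−x)·R_p = 16.68 Ω.
(x·R_p) ‖ R_L = 11.16 Ω.
Loaded-divider output: V_out = 3.55 × 0.4010 = 1.424 mV.
(Unloaded: V_out = x·V_supply = 1.49 mV.)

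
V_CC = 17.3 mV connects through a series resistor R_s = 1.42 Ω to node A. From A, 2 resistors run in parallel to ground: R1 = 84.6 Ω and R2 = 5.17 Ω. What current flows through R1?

I ≈ 0.158 mA

Combine the parallel branches: R_p = (1/84.6 + 1/5.17)⁻¹ = 4.872 Ω.
Node voltage V_A = V_CC · R_p/(R_s + R_p) = 17.3 × 0.7743 = 13.40 mV.
I(R1) = V_A / R1 = 13.40/84.6 = 0.1583 mA.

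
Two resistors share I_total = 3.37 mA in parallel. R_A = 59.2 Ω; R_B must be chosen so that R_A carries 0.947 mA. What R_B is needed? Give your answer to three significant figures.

Two-branch current divider: I_A = I_total · R_B/(R_A + R_B).
With f = 0.2810, R_B = R_A · f/(1−f) = 59.2 × 0.3908 = 23.14 Ω.

R_B ≈ 23.1 Ω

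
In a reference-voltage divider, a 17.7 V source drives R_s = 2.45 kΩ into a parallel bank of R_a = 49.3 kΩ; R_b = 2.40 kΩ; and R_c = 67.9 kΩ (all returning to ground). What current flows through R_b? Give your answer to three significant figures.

Equivalent of the parallel group: R_p = 2.214 kΩ.
V_A = 17.7 × 2.214/4.664 = 8.402 V.
Branch current I = V_A/R_b = 8.402/2.40 = 3.501 mA.

I ≈ 3.50 mA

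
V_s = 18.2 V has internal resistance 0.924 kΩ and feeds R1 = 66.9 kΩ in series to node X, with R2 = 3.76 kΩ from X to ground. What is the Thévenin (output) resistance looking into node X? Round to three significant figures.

R_th ≈ 3.56 kΩ

R1' = 0.924 + 66.9 = 67.82 kΩ (source resistance + R1).
Looking into X with the source shorted: R_th = R1'·R2/(R1'+R2) = 67.82 × 3.76/71.58 = 3.563 kΩ.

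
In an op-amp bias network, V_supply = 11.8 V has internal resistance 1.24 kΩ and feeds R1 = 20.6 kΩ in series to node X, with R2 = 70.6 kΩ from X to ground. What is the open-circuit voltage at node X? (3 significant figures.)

R1' = 1.24 + 20.6 = 21.84 kΩ (source resistance + R1).
Open-circuit (no load on X): V_th = V_supply · R2/(R1' + R2) = 11.8 × 70.6/(21.84 + 70.6) = 9.012 V.

V_th ≈ 9.01 V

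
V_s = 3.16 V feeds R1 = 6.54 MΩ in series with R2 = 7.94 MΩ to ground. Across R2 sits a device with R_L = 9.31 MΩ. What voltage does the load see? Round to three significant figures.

V_out ≈ 1.25 V

First combine the lower leg with the load: R2 ‖ R_L = 4.285 MΩ.
Now apply the divider: V_out = 3.16 × 0.3959 = 1.251 V.
(Unloaded it would be 1.73 V; the load pulls it down.)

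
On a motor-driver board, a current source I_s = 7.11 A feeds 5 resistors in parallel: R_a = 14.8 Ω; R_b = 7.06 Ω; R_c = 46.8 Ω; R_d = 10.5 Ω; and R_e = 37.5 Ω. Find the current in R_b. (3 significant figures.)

ΣG = 1/14.8 + 1/7.06 + 1/46.8 + 1/10.5 + 1/37.5 = 0.3525.
R_b takes the fraction G_k/ΣG = 0.1416/0.3525 = 0.4018, so I = 7.11 × 0.4018 = 2.857 A.

I ≈ 2.86 A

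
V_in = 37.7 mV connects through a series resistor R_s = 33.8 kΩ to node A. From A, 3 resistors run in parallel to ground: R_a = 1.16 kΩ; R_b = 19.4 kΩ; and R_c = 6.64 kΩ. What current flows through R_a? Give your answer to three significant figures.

Equivalent of the parallel group: R_p = 0.9397 kΩ.
V_A = 37.7 × 0.9397/34.74 = 1.020 mV.
I(R_a) = V_A / R_a = 1.020/1.16 = 0.8791 µA.

I ≈ 0.879 µA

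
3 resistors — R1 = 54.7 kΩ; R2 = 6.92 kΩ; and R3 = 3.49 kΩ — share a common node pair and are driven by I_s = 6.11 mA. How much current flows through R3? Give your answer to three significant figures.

I ≈ 3.90 mA

Conductances: ΣG = 1/54.7 + 1/6.92 + 1/3.49 = 0.4493 (1/kΩ).
R3 takes the fraction G_k/ΣG = 0.2865/0.4493 = 0.6377, so I = 6.11 × 0.6377 = 3.896 mA.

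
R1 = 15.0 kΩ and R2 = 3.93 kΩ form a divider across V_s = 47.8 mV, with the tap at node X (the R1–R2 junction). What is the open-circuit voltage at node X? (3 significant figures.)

V_th ≈ 9.92 mV

Open-circuit (no load on X): V_th = V_s · R2/(R1 + R2) = 47.8 × 3.93/(15.00 + 3.93) = 9.924 mV.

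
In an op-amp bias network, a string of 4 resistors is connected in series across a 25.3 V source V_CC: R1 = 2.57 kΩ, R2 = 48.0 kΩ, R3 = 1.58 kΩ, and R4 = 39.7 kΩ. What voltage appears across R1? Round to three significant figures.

V ≈ 0.708 V

ΣR = 2.57 + 48.0 + 1.58 + 39.7 = 91.85 kΩ.
By the voltage-divider rule, V = 25.3 × 2.570/91.85 = 0.7079 V.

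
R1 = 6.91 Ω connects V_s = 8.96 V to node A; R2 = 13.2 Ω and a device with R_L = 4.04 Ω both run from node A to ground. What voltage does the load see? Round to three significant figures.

R2 ‖ R_L = (13.2 × 4.04)/(13.2 + 4.04) = 3.093 Ω.
Then V_out = V_s · R2'/(R1 + R2') = 8.96 × 3.093/10.00 = 2.771 V.

V_out ≈ 2.77 V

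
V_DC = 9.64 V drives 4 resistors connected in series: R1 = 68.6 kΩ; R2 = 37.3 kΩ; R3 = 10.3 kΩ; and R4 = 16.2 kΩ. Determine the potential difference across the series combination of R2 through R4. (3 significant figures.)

V ≈ 4.65 V

Series total: ΣR = 68.6 + 37.3 + 10.3 + 16.2 = 132.4 kΩ.
R_{R2..R4} = 37.3 + 10.3 + 16.2 = 63.80 kΩ.
V = V_DC · R/ΣR = 9.64 × 0.4819 = 4.645 V.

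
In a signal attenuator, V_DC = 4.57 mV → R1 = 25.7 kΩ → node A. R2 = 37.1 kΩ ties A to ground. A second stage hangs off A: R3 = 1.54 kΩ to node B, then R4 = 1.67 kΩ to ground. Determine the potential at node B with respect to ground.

The second stage (R3 + R4 = 3.210 kΩ) loads node A in parallel with R2.
Effective lower resistance at A: R2 ‖ 3.210 = 2.954 kΩ.
First divider: V_A = V_DC · 2.954/(25.7 + 2.954) = 0.4712 mV.
V_B = V_A × 0.5202 = 0.2451 mV.

V_B ≈ 0.245 mV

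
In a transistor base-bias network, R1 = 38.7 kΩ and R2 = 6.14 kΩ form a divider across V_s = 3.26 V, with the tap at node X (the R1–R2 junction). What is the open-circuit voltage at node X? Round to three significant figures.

With X open, the divider is unloaded: V_th = 3.26 × 6.14/44.84 = 0.4464 V.

V_th ≈ 0.446 V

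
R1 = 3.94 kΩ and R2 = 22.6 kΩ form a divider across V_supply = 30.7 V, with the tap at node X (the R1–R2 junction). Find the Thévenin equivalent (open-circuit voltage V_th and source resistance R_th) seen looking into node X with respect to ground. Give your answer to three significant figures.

Open-circuit (no load on X): V_th = V_supply · R2/(R1 + R2) = 30.7 × 22.6/(3.940 + 22.6) = 26.14 V.
With V_supply suppressed (replaced by a short), R_th = R1 ‖ R2 = (3.940 × 22.6)/(3.940 + 22.6) = 3.355 kΩ.

V_th ≈ 26.1 V, R_th ≈ 3.36 kΩ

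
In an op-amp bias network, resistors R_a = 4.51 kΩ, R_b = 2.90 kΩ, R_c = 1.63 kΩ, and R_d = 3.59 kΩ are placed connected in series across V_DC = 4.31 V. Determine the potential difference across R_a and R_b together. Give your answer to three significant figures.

Series total: ΣR = 4.51 + 2.90 + 1.63 + 3.59 = 12.63 kΩ.
R_{R_a..R_b} = 4.51 + 2.90 = 7.410 kΩ.
By the voltage-divider rule, V = 4.31 × 7.410/12.63 = 2.529 V.

V ≈ 2.53 V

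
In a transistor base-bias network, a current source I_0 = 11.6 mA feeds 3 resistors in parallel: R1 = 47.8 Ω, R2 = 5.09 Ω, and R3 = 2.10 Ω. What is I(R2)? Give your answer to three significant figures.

I ≈ 3.29 mA

Total conductance ΣG = 1/47.8 + 1/5.09 + 1/2.10 = 0.6936 (units of 1/Ω).
R2 takes the fraction G_k/ΣG = 0.1965/0.6936 = 0.2833, so I = 11.6 × 0.2833 = 3.286 mA.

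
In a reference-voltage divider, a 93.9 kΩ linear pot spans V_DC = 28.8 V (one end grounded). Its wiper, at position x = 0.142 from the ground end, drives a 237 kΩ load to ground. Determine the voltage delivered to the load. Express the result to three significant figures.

V_out ≈ 3.90 V

The pot divides into 80.57 kΩ above the wiper and 13.33 kΩ below.
(x·R_p) ‖ R_L = 12.62 kΩ.
Then V_out = V_DC · 12.62/(80.57 + 12.62) = 3.901 V.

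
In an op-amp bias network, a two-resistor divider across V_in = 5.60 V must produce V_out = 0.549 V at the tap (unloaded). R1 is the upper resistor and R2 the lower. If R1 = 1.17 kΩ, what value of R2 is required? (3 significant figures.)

R2 ≈ 0.127 kΩ

V_out/V_in = R2/(R1+R2) = 0.09804.
Rearranging, R2 = R1·k/(1−k) = 1.17 × 0.1087 = 0.1272 kΩ.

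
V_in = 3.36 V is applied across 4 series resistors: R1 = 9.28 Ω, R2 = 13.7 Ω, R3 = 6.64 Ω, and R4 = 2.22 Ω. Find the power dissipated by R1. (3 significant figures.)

Series current I = V_in/ΣR = 3.36/31.84 = 0.1055 A.
V(R1) = I·R = 0.9793 V; P = V·I = 0.9793 × 0.1055 = 0.1033 W.

P ≈ 0.103 W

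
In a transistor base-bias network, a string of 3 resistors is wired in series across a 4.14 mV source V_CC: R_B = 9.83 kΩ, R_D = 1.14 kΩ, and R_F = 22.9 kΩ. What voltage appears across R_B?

V ≈ 1.20 mV

Series total: ΣR = 9.83 + 1.14 + 22.9 = 33.87 kΩ.
By the voltage-divider rule, V = 4.14 × 9.830/33.87 = 1.202 mV.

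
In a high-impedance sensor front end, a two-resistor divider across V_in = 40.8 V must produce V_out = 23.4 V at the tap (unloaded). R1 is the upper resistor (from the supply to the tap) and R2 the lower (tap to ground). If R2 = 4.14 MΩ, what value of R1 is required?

R1 ≈ 3.08 MΩ

V_out/V_in = R2/(R1+R2) = 0.5735.
Rearranging, R1 = R2·(1−k)/k = 4.14 × 0.7436 = 3.078 MΩ.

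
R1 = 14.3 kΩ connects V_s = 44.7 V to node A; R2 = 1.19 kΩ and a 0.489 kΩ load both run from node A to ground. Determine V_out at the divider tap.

V_out ≈ 1.06 V

R2 ‖ R_L = (1.19 × 0.489)/(1.19 + 0.489) = 0.3466 kΩ.
Then V_out = V_s · R2'/(R1 + R2') = 44.7 × 0.3466/14.65 = 1.058 V.
(Unloaded it would be 3.43 V; the load pulls it down.)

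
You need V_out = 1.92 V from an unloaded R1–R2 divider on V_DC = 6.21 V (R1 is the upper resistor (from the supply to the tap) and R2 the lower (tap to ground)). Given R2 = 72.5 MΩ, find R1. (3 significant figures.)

R1 ≈ 162 MΩ

V_out/V_DC = R2/(R1+R2) = 0.3092.
R1 = R2·(1/k − 1) = 72.5 × 2.234 = 162.0 MΩ.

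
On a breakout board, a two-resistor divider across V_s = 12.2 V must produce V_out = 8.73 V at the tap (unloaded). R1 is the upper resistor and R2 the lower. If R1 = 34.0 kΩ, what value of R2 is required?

V_out/V_s = R2/(R1+R2) = 0.7156.
So R2 = R1 · V_out/(V_s − V_out) = 34.0 × 8.73/(12.2 − 8.73) = 34.0 × 2.516 = 85.54 kΩ.

R2 ≈ 85.5 kΩ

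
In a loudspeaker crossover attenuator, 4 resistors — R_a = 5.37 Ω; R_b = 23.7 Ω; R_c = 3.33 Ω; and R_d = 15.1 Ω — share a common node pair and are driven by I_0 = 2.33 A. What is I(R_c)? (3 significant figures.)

Total conductance ΣG = 1/5.37 + 1/23.7 + 1/3.33 + 1/15.1 = 0.5949 (units of 1/Ω).
R_c takes the fraction G_k/ΣG = 0.3003/0.5949 = 0.5048, so I = 2.33 × 0.5048 = 1.176 A.

I ≈ 1.18 A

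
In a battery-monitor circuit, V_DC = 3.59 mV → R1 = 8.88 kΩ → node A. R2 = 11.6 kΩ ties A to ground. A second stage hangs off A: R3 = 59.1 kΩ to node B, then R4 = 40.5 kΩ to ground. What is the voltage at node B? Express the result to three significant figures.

V_B ≈ 0.787 mV

Looking into the second stage from A: R3 + R4 = 99.60 kΩ appears in parallel with R2.
R2 ‖ (R3+R4) = 10.39 kΩ.
V_A = 3.59 × 10.39/(8.88 + 10.39) = 1.936 mV.
V_B = V_A × 0.4066 = 0.7871 mV.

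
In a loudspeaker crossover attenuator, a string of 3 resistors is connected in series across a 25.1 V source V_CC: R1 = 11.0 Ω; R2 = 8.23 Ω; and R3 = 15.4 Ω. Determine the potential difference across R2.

V ≈ 5.97 V

Series total: ΣR = 11.0 + 8.23 + 15.4 = 34.63 Ω.
V = V_CC · R/ΣR = 25.1 × 0.2377 = 5.965 V.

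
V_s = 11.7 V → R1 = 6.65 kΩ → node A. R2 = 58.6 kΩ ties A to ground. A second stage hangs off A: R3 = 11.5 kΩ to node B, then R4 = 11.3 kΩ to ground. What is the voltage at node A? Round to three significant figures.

Looking into the second stage from A: R3 + R4 = 22.80 kΩ appears in parallel with R2.
R2 ‖ (R3+R4) = 16.41 kΩ.
First divider: V_A = V_s · 16.41/(6.65 + 16.41) = 8.327 V.

V_A ≈ 8.33 V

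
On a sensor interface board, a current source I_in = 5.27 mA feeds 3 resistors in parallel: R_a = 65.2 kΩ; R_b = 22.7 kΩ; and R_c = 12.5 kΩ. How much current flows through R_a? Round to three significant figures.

ΣG = 1/65.2 + 1/22.7 + 1/12.5 = 0.1394.
R_a takes the fraction G_k/ΣG = 0.01534/0.1394 = 0.1100, so I = 5.27 × 0.1100 = 0.5799 mA.

I ≈ 0.580 mA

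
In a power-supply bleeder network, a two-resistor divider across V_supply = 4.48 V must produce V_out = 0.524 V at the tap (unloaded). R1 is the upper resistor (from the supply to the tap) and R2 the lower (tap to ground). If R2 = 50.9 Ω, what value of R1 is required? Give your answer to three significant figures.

Required fraction k = V_out/V_supply = 0.1170.
Rearranging, R1 = R2·(1−k)/k = 50.9 × 7.550 = 384.3 Ω.

R1 ≈ 384 Ω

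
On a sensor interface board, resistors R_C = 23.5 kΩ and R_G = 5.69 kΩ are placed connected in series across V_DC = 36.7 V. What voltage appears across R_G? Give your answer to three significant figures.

Series total: ΣR = 23.5 + 5.69 = 29.19 kΩ.
V = V_DC · R/ΣR = 36.7 × 0.1949 = 7.154 V.

V ≈ 7.15 V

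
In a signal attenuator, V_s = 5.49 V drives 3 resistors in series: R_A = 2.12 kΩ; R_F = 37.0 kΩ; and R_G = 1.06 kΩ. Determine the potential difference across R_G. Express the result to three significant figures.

V ≈ 0.145 V

Series total: ΣR = 2.12 + 37.0 + 1.06 = 40.18 kΩ.
By the voltage-divider rule, V = 5.49 × 1.060/40.18 = 0.1448 V.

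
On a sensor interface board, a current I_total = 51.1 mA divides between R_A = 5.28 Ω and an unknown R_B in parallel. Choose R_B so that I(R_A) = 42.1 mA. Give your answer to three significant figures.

R_B ≈ 24.7 Ω

In a two-way split, I_A/I_total = R_B/(R_A + R_B).
With f = 0.8239, R_B = R_A · f/(1−f) = 5.28 × 4.678 = 24.70 Ω.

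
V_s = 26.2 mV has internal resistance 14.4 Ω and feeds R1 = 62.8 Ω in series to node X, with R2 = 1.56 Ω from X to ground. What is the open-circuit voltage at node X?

R1' = 14.4 + 62.8 = 77.20 Ω (source resistance + R1).
V_th is the unloaded tap voltage: V_s · R2/(R1'+R2) = 26.2 × 0.01981 = 0.5189 mV.

V_th ≈ 0.519 mV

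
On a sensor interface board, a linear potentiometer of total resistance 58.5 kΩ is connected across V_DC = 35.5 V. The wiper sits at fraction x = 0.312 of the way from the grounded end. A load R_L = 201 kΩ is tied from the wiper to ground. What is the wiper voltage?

Split the track: R_lower = x·R_p = 18.25 kΩ, R_upper = (1−x)·R_p = 40.25 kΩ.
Lower segment in parallel with the load: 18.25 ‖ 201 = 16.73 kΩ.
V_out = 35.5 × 16.73/(40.25 + 16.73) = 10.42 V.
(Unloaded: V_out = x·V_DC = 11.1 V.)

V_out ≈ 10.4 V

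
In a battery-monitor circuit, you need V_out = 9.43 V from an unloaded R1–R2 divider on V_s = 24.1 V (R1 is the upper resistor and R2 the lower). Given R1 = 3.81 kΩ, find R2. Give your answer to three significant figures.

R2 ≈ 2.45 kΩ

V_out/V_s = R2/(R1+R2) = 0.3913.
So R2 = R1 · V_out/(V_s − V_out) = 3.81 × 9.43/(24.1 − 9.43) = 3.81 × 0.6428 = 2.449 kΩ.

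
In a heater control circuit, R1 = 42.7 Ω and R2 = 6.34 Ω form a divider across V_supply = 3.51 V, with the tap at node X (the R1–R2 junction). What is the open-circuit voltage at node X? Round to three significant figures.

V_th is the unloaded tap voltage: V_supply · R2/(R1+R2) = 3.51 × 0.1293 = 0.4538 V.

V_th ≈ 0.454 V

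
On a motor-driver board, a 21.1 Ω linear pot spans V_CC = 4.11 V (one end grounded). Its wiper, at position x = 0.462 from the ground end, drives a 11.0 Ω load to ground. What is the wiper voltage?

Split the track: R_lower = x·R_p = 9.748 Ω, R_upper = (1−x)·R_p = 11.35 Ω.
R_L loads the lower segment: effective lower R = 5.168 Ω.
Then V_out = V_CC · 5.168/(11.35 + 5.168) = 1.286 V.
(Unloaded: V_out = x·V_CC = 1.90 V.)

V_out ≈ 1.29 V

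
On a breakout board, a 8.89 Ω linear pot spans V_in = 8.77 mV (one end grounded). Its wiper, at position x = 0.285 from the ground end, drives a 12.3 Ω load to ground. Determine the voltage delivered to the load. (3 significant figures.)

Lower segment x·R_p = 2.534 Ω; upper segment (1−x)·R_p = 6.356 Ω.
Lower segment in parallel with the load: 2.534 ‖ 12.3 = 2.101 Ω.
V_out = 8.77 × 2.101/(6.356 + 2.101) = 2.179 mV.
(Unloaded: V_out = x·V_in = 2.50 mV.)

V_out ≈ 2.18 mV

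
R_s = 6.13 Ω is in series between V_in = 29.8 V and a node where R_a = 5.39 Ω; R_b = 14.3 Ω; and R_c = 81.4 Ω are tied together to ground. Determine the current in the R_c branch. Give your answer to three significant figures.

I ≈ 0.139 A

Combine the parallel branches: R_p = (1/5.39 + 1/14.3 + 1/81.4)⁻¹ = 3.735 Ω.
Node voltage V_A = V_in · R_p/(R_s + R_p) = 29.8 × 0.3786 = 11.28 V.
Branch current I = V_A/R_c = 11.28/81.4 = 0.1386 A.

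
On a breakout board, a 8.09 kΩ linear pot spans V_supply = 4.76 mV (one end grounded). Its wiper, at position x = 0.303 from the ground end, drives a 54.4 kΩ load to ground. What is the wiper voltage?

V_out ≈ 1.40 mV

Split the track: R_lower = x·R_p = 2.451 kΩ, R_upper = (1−x)·R_p = 5.639 kΩ.
(x·R_p) ‖ R_L = 2.346 kΩ.
Then V_out = V_supply · 2.346/(5.639 + 2.346) = 1.398 mV.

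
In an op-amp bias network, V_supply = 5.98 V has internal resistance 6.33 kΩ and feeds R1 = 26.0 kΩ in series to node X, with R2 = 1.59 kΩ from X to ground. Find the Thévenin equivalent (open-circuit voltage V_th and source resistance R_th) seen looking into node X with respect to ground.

V_th ≈ 0.280 V, R_th ≈ 1.52 kΩ

R1' = 6.33 + 26.0 = 32.33 kΩ (source resistance + R1).
With X open, the divider is unloaded: V_th = 5.98 × 1.59/33.92 = 0.2803 V.
Zeroing V_supply shorts the top of R1' to ground, so R_th = R1' ‖ R2 = 1.515 kΩ.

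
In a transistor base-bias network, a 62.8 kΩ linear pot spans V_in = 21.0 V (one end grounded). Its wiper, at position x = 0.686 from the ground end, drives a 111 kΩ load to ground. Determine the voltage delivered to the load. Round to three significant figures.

Split the track: R_lower = x·R_p = 43.08 kΩ, R_upper = (1−x)·R_p = 19.72 kΩ.
(x·R_p) ‖ R_L = 31.04 kΩ.
Loaded-divider output: V_out = 21.0 × 0.6115 = 12.84 V.

V_out ≈ 12.8 V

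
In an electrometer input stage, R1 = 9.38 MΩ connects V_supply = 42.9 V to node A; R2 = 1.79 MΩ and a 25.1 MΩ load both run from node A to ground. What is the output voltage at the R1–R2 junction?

The load sits in parallel with R2, giving an effective lower resistance R2' = R2·R_L/(R2+R_L) = 1.671 MΩ.
Voltage divider with the loaded lower leg: V_out = 42.9 × 1.671/(9.38 + 1.671) = 42.9 × 0.1512 = 6.486 V.

V_out ≈ 6.49 V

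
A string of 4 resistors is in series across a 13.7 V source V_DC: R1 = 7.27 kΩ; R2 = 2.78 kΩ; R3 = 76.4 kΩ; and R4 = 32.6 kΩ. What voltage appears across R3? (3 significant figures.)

V ≈ 8.79 V

Series total: ΣR = 7.27 + 2.78 + 76.4 + 32.6 = 119.1 kΩ.
By the voltage-divider rule, V = 13.7 × 76.40/119.1 = 8.792 V.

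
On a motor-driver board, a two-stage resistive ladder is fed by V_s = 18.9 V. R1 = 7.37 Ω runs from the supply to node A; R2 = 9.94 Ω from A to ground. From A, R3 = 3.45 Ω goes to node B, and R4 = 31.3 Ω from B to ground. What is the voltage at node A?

V_A ≈ 9.67 V

The second stage (R3 + R4 = 34.75 Ω) loads node A in parallel with R2.
Effective lower resistance at A: R2 ‖ 34.75 = 7.729 Ω.
First divider: V_A = V_s · 7.729/(7.37 + 7.729) = 9.675 V.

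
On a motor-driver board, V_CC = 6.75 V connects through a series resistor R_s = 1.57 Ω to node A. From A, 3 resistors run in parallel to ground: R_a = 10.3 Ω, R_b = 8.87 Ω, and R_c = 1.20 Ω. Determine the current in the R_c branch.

Parallel bank: R_p = 1/(1/10.3 + 1/8.87 + 1/1.20) = 0.9586 Ω.
Node voltage V_A = V_CC · R_p/(R_s + R_p) = 6.75 × 0.3791 = 2.559 V.
Branch current I = V_A/R_c = 2.559/1.20 = 2.132 A.

I ≈ 2.13 A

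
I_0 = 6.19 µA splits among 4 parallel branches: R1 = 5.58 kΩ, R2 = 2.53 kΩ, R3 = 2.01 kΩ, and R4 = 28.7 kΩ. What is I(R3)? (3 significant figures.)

I ≈ 2.78 µA

Conductances: ΣG = 1/5.58 + 1/2.53 + 1/2.01 + 1/28.7 = 1.107 (1/kΩ).
By the current-divider rule, I = I_0 · G_k/ΣG = 6.19 × 0.4495 = 2.782 µA.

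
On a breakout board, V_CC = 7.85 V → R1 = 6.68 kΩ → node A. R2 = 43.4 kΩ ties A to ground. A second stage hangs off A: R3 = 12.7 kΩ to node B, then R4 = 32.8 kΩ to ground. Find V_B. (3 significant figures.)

V_B ≈ 4.35 V

Node A sees R2 in parallel with the series input of stage 2, R3 + R4 = 45.50 kΩ.
R2 ‖ (R3+R4) = 22.21 kΩ.
V_A = 7.85 × 22.21/(6.68 + 22.21) = 6.035 V.
Stage 2 is unloaded, so V_B = V_A · R4/(R3+R4) = 6.035 × 32.8/45.50 = 4.351 V.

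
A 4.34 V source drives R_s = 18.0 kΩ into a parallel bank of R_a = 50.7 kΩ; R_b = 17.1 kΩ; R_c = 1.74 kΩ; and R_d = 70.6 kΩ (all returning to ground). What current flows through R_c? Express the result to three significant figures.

Equivalent of the parallel group: R_p = 1.499 kΩ.
Node voltage V_A = V_supply · R_p/(R_s + R_p) = 4.34 × 0.07688 = 0.3337 V.
Branch current I = V_A/R_c = 0.3337/1.74 = 0.1918 mA.

I ≈ 0.192 mA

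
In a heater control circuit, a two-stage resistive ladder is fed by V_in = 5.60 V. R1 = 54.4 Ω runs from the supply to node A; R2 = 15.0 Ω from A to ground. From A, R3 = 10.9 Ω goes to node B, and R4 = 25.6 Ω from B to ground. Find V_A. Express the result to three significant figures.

Looking into the second stage from A: R3 + R4 = 36.50 Ω appears in parallel with R2.
R2 ‖ (R3+R4) = 10.63 Ω.
V_A = 5.60 × 10.63/(54.4 + 10.63) = 0.9155 V.

V_A ≈ 0.915 V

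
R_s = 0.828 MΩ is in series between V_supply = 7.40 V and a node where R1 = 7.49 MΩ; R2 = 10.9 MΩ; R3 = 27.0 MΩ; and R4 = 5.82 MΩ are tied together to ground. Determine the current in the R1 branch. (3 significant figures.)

I ≈ 0.727 µA

Combine the parallel branches: R_p = (1/7.49 + 1/10.9 + 1/27.0 + 1/5.82)⁻¹ = 2.304 MΩ.
Node voltage V_A = V_supply · R_p/(R_s + R_p) = 7.40 × 0.7356 = 5.443 V.
Branch current I = V_A/R1 = 5.443/7.49 = 0.7268 µA.
(Equivalently: I_total = 2.363 µA, then current-divider fraction G_k/ΣG = 0.3075.)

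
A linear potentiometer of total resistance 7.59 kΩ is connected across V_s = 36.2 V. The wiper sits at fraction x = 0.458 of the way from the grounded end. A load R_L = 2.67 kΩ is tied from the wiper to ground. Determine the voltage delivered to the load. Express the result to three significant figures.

V_out ≈ 9.72 V

Split the track: R_lower = x·R_p = 3.476 kΩ, R_upper = (1−x)·R_p = 4.114 kΩ.
Lower segment in parallel with the load: 3.476 ‖ 2.67 = 1.510 kΩ.
V_out = 36.2 × 1.510/(4.114 + 1.510) = 9.720 V.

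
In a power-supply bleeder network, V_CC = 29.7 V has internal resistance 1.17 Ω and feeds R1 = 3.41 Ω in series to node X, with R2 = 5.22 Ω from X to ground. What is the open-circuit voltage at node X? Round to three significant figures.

V_th ≈ 15.8 V

R1' = 1.17 + 3.41 = 4.580 Ω (source resistance + R1).
With X open, the divider is unloaded: V_th = 29.7 × 5.22/9.800 = 15.82 V.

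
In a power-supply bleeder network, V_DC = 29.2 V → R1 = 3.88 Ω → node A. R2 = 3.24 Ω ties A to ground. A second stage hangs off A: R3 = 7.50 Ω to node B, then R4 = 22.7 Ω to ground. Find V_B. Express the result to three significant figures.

V_B ≈ 9.44 V

Node A sees R2 in parallel with the series input of stage 2, R3 + R4 = 30.20 Ω.
Effective lower resistance at A: R2 ‖ 30.20 = 2.926 Ω.
First divider: V_A = V_DC · 2.926/(3.88 + 2.926) = 12.55 V.
Then the unloaded second divider: V_B = V_A × R4/(R3+R4) = 12.55 × 0.7517 = 9.436 V.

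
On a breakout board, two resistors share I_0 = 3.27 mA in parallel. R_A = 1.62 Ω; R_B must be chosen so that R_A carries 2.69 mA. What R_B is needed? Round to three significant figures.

Two-branch current divider: I_A = I_0 · R_B/(R_A + R_B).
2.69/3.27 = R_B/(R_A + R_B) → R_B = R_A · (0.8226)/(1 − 0.8226) = 1.62 × 4.638 = 7.513 Ω.

R_B ≈ 7.51 Ω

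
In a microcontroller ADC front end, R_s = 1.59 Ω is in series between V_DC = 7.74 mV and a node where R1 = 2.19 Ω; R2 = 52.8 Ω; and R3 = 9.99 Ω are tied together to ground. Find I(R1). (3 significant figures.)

I ≈ 1.85 mA

Combine the parallel branches: R_p = (1/2.19 + 1/52.8 + 1/9.99)⁻¹ = 1.737 Ω.
V_A by voltage divider: V_A = 7.74 × 1.737/(1.59 + 1.737) = 4.041 mV.
Branch current I = V_A/R1 = 4.041/2.19 = 1.845 mA.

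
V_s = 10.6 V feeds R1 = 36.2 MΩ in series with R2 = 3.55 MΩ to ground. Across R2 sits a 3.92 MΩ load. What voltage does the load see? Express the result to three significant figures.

V_out ≈ 0.519 V

R2 ‖ R_L = (3.55 × 3.92)/(3.55 + 3.92) = 1.863 MΩ.
Now apply the divider: V_out = 10.6 × 0.04894 = 0.5188 V.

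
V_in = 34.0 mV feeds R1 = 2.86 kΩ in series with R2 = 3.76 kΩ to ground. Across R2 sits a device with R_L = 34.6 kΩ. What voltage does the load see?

R2 ‖ R_L = (3.76 × 34.6)/(3.76 + 34.6) = 3.391 kΩ.
Now apply the divider: V_out = 34.0 × 0.5425 = 18.45 mV.

V_out ≈ 18.4 mV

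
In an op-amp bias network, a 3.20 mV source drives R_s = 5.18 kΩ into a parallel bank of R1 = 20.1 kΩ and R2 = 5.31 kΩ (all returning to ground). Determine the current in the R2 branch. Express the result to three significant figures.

Combine the parallel branches: R_p = (1/20.1 + 1/5.31)⁻¹ = 4.200 kΩ.
V_A by voltage divider: V_A = 3.20 × 4.200/(5.18 + 4.200) = 1.433 mV.
Branch current I = V_A/R2 = 1.433/5.31 = 0.2698 µA.
(Equivalently: I_total = 0.3411 µA, then current-divider fraction G_k/ΣG = 0.7910.)

I ≈ 0.270 µA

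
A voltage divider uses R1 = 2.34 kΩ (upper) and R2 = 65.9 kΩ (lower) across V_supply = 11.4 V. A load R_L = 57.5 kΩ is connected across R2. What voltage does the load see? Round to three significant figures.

V_out ≈ 10.6 V

R2 ‖ R_L = (65.9 × 57.5)/(65.9 + 57.5) = 30.71 kΩ.
Voltage divider with the loaded lower leg: V_out = 11.4 × 30.71/(2.34 + 30.71) = 11.4 × 0.9292 = 10.59 V.
(Unloaded it would be 11.0 V; the load pulls it down.)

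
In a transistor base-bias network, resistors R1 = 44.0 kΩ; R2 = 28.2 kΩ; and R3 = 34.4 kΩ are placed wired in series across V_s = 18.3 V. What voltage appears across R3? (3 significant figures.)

Total series resistance ΣR = 44.0 + 28.2 + 34.4 = 106.6 kΩ.
V = V_s · R/ΣR = 18.3 × 0.3227 = 5.905 V.

V ≈ 5.91 V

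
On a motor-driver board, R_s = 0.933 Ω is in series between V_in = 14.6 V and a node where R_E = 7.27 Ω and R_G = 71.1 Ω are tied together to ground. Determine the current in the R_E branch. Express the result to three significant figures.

Combine the parallel branches: R_p = (1/7.27 + 1/71.1)⁻¹ = 6.596 Ω.
V_A by voltage divider: V_A = 14.6 × 6.596/(0.933 + 6.596) = 12.79 V.
I(R_E) = V_A / R_E = 12.79/7.27 = 1.759 A.
(Equivalently: I_total = 1.939 A, then current-divider fraction G_k/ΣG = 0.9072.)

I ≈ 1.76 A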